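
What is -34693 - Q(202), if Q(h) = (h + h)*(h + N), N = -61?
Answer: -91657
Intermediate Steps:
Q(h) = 2*h*(-61 + h) (Q(h) = (h + h)*(h - 61) = (2*h)*(-61 + h) = 2*h*(-61 + h))
-34693 - Q(202) = -34693 - 2*202*(-61 + 202) = -34693 - 2*202*141 = -34693 - 1*56964 = -34693 - 56964 = -91657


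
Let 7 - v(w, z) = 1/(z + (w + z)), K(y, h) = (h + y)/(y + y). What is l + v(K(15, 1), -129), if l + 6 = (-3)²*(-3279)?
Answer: -113967605/3862 ≈ -29510.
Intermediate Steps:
K(y, h) = (h + y)/(2*y) (K(y, h) = (h + y)/((2*y)) = (h + y)*(1/(2*y)) = (h + y)/(2*y))
l = -29517 (l = -6 + (-3)²*(-3279) = -6 + 9*(-3279) = -6 - 29511 = -29517)
v(w, z) = 7 - 1/(w + 2*z) (v(w, z) = 7 - 1/(z + (w + z)) = 7 - 1/(w + 2*z))
l + v(K(15, 1), -129) = -29517 + (-1 + 7*((½)*(1 + 15)/15) + 14*(-129))/((½)*(1 + 15)/15 + 2*(-129)) = -29517 + (-1 + 7*((½)*(1/15)*16) - 1806)/((½)*(1/15)*16 - 258) = -29517 + (-1 + 7*(8/15) - 1806)/(8/15 - 258) = -29517 + (-1 + 56/15 - 1806)/(-3862/15) = -29517 - 15/3862*(-27049/15) = -29517 + 27049/3862 = -113967605/3862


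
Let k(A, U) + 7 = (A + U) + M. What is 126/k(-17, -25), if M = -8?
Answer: -42/19 ≈ -2.2105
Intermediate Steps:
k(A, U) = -15 + A + U (k(A, U) = -7 + ((A + U) - 8) = -7 + (-8 + A + U) = -15 + A + U)
126/k(-17, -25) = 126/(-15 - 17 - 25) = 126/(-57) = 126*(-1/57) = -42/19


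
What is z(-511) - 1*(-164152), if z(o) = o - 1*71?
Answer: 163570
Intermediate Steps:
z(o) = -71 + o (z(o) = o - 71 = -71 + o)
z(-511) - 1*(-164152) = (-71 - 511) - 1*(-164152) = -582 + 164152 = 163570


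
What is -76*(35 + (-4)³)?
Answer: 2204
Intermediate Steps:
-76*(35 + (-4)³) = -76*(35 - 64) = -76*(-29) = 2204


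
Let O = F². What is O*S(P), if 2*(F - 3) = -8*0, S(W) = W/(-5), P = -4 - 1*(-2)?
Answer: 18/5 ≈ 3.6000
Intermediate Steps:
P = -2 (P = -4 + 2 = -2)
S(W) = -W/5 (S(W) = W*(-⅕) = -W/5)
F = 3 (F = 3 + (-8*0)/2 = 3 + (½)*0 = 3 + 0 = 3)
O = 9 (O = 3² = 9)
O*S(P) = 9*(-⅕*(-2)) = 9*(⅖) = 18/5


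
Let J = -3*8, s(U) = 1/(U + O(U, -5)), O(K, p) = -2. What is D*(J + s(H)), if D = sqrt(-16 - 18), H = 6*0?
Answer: -49*I*sqrt(34)/2 ≈ -142.86*I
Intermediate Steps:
H = 0
s(U) = 1/(-2 + U) (s(U) = 1/(U - 2) = 1/(-2 + U))
D = I*sqrt(34) (D = sqrt(-34) = I*sqrt(34) ≈ 5.8309*I)
J = -24
D*(J + s(H)) = (I*sqrt(34))*(-24 + 1/(-2 + 0)) = (I*sqrt(34))*(-24 + 1/(-2)) = (I*sqrt(34))*(-24 - 1/2) = (I*sqrt(34))*(-49/2) = -49*I*sqrt(34)/2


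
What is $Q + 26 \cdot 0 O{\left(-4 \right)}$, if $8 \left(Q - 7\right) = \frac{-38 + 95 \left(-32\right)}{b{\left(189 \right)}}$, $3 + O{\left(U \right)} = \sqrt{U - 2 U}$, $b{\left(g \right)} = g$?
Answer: $\frac{139}{28} \approx 4.9643$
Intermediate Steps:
$O{\left(U \right)} = -3 + \sqrt{- U}$ ($O{\left(U \right)} = -3 + \sqrt{U - 2 U} = -3 + \sqrt{- U}$)
$Q = \frac{139}{28}$ ($Q = 7 + \frac{\left(-38 + 95 \left(-32\right)\right) \frac{1}{189}}{8} = 7 + \frac{\left(-38 - 3040\right) \frac{1}{189}}{8} = 7 + \frac{\left(-3078\right) \frac{1}{189}}{8} = 7 + \frac{1}{8} \left(- \frac{114}{7}\right) = 7 - \frac{57}{28} = \frac{139}{28} \approx 4.9643$)
$Q + 26 \cdot 0 O{\left(-4 \right)} = \frac{139}{28} + 26 \cdot 0 \left(-3 + \sqrt{\left(-1\right) \left(-4\right)}\right) = \frac{139}{28} + 0 \left(-3 + \sqrt{4}\right) = \frac{139}{28} + 0 \left(-3 + 2\right) = \frac{139}{28} + 0 \left(-1\right) = \frac{139}{28} + 0 = \frac{139}{28}$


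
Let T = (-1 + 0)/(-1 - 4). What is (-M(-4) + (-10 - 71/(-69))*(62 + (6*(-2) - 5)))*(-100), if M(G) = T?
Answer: 928960/23 ≈ 40390.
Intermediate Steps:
T = ⅕ (T = -1/(-5) = -1*(-⅕) = ⅕ ≈ 0.20000)
M(G) = ⅕
(-M(-4) + (-10 - 71/(-69))*(62 + (6*(-2) - 5)))*(-100) = (-1*⅕ + (-10 - 71/(-69))*(62 + (6*(-2) - 5)))*(-100) = (-⅕ + (-10 - 71*(-1/69))*(62 + (-12 - 5)))*(-100) = (-⅕ + (-10 + 71/69)*(62 - 17))*(-100) = (-⅕ - 619/69*45)*(-100) = (-⅕ - 9285/23)*(-100) = -46448/115*(-100) = 928960/23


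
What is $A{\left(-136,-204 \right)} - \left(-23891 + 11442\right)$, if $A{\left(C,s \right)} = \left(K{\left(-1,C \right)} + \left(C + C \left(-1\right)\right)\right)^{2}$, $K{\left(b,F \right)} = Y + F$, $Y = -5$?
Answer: $32330$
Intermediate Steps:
$K{\left(b,F \right)} = -5 + F$
$A{\left(C,s \right)} = \left(-5 + C\right)^{2}$ ($A{\left(C,s \right)} = \left(\left(-5 + C\right) + \left(C + C \left(-1\right)\right)\right)^{2} = \left(\left(-5 + C\right) + \left(C - C\right)\right)^{2} = \left(\left(-5 + C\right) + 0\right)^{2} = \left(-5 + C\right)^{2}$)
$A{\left(-136,-204 \right)} - \left(-23891 + 11442\right) = \left(-5 - 136\right)^{2} - \left(-23891 + 11442\right) = \left(-141\right)^{2} - -12449 = 19881 + 12449 = 32330$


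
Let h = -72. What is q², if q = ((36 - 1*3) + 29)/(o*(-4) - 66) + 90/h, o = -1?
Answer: 81/16 ≈ 5.0625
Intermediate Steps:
q = -9/4 (q = ((36 - 1*3) + 29)/(-1*(-4) - 66) + 90/(-72) = ((36 - 3) + 29)/(4 - 66) + 90*(-1/72) = (33 + 29)/(-62) - 5/4 = 62*(-1/62) - 5/4 = -1 - 5/4 = -9/4 ≈ -2.2500)
q² = (-9/4)² = 81/16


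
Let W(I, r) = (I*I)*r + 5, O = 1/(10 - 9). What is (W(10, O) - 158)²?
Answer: 2809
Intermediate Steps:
O = 1 (O = 1/1 = 1)
W(I, r) = 5 + r*I² (W(I, r) = I²*r + 5 = r*I² + 5 = 5 + r*I²)
(W(10, O) - 158)² = ((5 + 1*10²) - 158)² = ((5 + 1*100) - 158)² = ((5 + 100) - 158)² = (105 - 158)² = (-53)² = 2809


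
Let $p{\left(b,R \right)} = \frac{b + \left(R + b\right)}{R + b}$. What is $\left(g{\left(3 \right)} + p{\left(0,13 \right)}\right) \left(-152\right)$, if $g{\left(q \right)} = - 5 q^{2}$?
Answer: $6688$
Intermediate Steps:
$p{\left(b,R \right)} = \frac{R + 2 b}{R + b}$
$\left(g{\left(3 \right)} + p{\left(0,13 \right)}\right) \left(-152\right) = \left(- 5 \cdot 3^{2} + \frac{13 + 2 \cdot 0}{13 + 0}\right) \left(-152\right) = \left(\left(-5\right) 9 + \frac{13 + 0}{13}\right) \left(-152\right) = \left(-45 + \frac{1}{13} \cdot 13\right) \left(-152\right) = \left(-45 + 1\right) \left(-152\right) = \left(-44\right) \left(-152\right) = 6688$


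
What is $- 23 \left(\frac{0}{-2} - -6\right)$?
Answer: $-138$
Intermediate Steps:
$- 23 \left(\frac{0}{-2} - -6\right) = - 23 \left(0 \left(- \frac{1}{2}\right) + 6\right) = - 23 \left(0 + 6\right) = \left(-23\right) 6 = -138$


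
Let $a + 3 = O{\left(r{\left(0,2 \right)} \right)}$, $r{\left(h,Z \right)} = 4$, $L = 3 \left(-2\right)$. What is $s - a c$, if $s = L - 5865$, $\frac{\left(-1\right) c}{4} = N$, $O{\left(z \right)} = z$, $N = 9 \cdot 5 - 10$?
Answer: $-5731$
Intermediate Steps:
$L = -6$
$N = 35$ ($N = 45 - 10 = 35$)
$c = -140$ ($c = \left(-4\right) 35 = -140$)
$a = 1$ ($a = -3 + 4 = 1$)
$s = -5871$ ($s = -6 - 5865 = -5871$)
$s - a c = -5871 - 1 \left(-140\right) = -5871 - -140 = -5871 + 140 = -5731$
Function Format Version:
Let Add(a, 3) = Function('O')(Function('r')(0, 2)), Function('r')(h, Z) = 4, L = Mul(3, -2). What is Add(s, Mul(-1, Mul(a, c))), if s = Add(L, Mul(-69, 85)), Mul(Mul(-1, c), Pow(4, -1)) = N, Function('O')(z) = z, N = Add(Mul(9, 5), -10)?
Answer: -5731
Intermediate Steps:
L = -6
N = 35 (N = Add(45, -10) = 35)
c = -140 (c = Mul(-4, 35) = -140)
a = 1 (a = Add(-3, 4) = 1)
s = -5871 (s = Add(-6, Mul(-69, 85)) = Add(-6, -5865) = -5871)
Add(s, Mul(-1, Mul(a, c))) = Add(-5871, Mul(-1, Mul(1, -140))) = Add(-5871, Mul(-1, -140)) = Add(-5871, 140) = -5731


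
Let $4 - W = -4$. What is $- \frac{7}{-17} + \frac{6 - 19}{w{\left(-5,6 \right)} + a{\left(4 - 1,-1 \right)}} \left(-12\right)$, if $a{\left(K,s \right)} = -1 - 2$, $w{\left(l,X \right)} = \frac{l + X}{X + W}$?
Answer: $- \frac{36841}{697} \approx -52.857$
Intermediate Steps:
$W = 8$ ($W = 4 - -4 = 4 + 4 = 8$)
$w{\left(l,X \right)} = \frac{X + l}{8 + X}$ ($w{\left(l,X \right)} = \frac{l + X}{X + 8} = \frac{X + l}{8 + X}$)
$a{\left(K,s \right)} = -3$ ($a{\left(K,s \right)} = -1 - 2 = -3$)
$- \frac{7}{-17} + \frac{6 - 19}{w{\left(-5,6 \right)} + a{\left(4 - 1,-1 \right)}} \left(-12\right) = - \frac{7}{-17} + \frac{6 - 19}{\frac{6 - 5}{8 + 6} - 3} \left(-12\right) = \left(-7\right) \left(- \frac{1}{17}\right) + - \frac{13}{\frac{1}{14} \cdot 1 - 3} \left(-12\right) = \frac{7}{17} + - \frac{13}{\frac{1}{14} \cdot 1 - 3} \left(-12\right) = \frac{7}{17} + - \frac{13}{\frac{1}{14} - 3} \left(-12\right) = \frac{7}{17} + - \frac{13}{- \frac{41}{14}} \left(-12\right) = \frac{7}{17} + \left(-13\right) \left(- \frac{14}{41}\right) \left(-12\right) = \frac{7}{17} + \frac{182}{41} \left(-12\right) = \frac{7}{17} - \frac{2184}{41} = - \frac{36841}{697}$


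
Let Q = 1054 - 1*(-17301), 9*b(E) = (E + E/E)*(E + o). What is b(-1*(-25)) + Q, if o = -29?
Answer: 165091/9 ≈ 18343.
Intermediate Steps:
b(E) = (1 + E)*(-29 + E)/9 (b(E) = ((E + E/E)*(E - 29))/9 = ((E + 1)*(-29 + E))/9 = ((1 + E)*(-29 + E))/9 = (1 + E)*(-29 + E)/9)
Q = 18355 (Q = 1054 + 17301 = 18355)
b(-1*(-25)) + Q = (-29/9 - (-28)*(-25)/9 + (-1*(-25))²/9) + 18355 = (-29/9 - 28/9*25 + (⅑)*25²) + 18355 = (-29/9 - 700/9 + (⅑)*625) + 18355 = (-29/9 - 700/9 + 625/9) + 18355 = -104/9 + 18355 = 165091/9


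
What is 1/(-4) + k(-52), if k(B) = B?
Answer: -209/4 ≈ -52.250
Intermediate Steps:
1/(-4) + k(-52) = 1/(-4) - 52 = -1/4 - 52 = -209/4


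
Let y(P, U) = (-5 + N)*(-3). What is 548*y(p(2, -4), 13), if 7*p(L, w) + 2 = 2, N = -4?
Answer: 14796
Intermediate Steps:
p(L, w) = 0 (p(L, w) = -2/7 + (1/7)*2 = -2/7 + 2/7 = 0)
y(P, U) = 27 (y(P, U) = (-5 - 4)*(-3) = -9*(-3) = 27)
548*y(p(2, -4), 13) = 548*27 = 14796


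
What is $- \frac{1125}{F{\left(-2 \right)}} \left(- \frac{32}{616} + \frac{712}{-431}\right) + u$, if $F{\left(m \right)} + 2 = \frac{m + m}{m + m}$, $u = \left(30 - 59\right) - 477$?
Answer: $- \frac{80409122}{33187} \approx -2422.9$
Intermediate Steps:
$u = -506$ ($u = \left(30 - 59\right) - 477 = -29 - 477 = -506$)
$F{\left(m \right)} = -1$ ($F{\left(m \right)} = -2 + \frac{m + m}{m + m} = -2 + \frac{2 m}{2 m} = -2 + 2 m \frac{1}{2 m} = -2 + 1 = -1$)
$- \frac{1125}{F{\left(-2 \right)}} \left(- \frac{32}{616} + \frac{712}{-431}\right) + u = - \frac{1125}{-1} \left(- \frac{32}{616} + \frac{712}{-431}\right) - 506 = \left(-1125\right) \left(-1\right) \left(\left(-32\right) \frac{1}{616} + 712 \left(- \frac{1}{431}\right)\right) - 506 = 1125 \left(- \frac{4}{77} - \frac{712}{431}\right) - 506 = 1125 \left(- \frac{56548}{33187}\right) - 506 = - \frac{63616500}{33187} - 506 = - \frac{80409122}{33187}$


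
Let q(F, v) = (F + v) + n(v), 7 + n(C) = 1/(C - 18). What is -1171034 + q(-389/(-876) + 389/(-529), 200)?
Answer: -49374100703275/42169764 ≈ -1.1708e+6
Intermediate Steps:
n(C) = -7 + 1/(-18 + C) (n(C) = -7 + 1/(C - 18) = -7 + 1/(-18 + C))
q(F, v) = F + v + (127 - 7*v)/(-18 + v) (q(F, v) = (F + v) + (127 - 7*v)/(-18 + v) = F + v + (127 - 7*v)/(-18 + v))
-1171034 + q(-389/(-876) + 389/(-529), 200) = -1171034 + (127 - 7*200 + (-18 + 200)*((-389/(-876) + 389/(-529)) + 200))/(-18 + 200) = -1171034 + (127 - 1400 + 182*((-389*(-1/876) + 389*(-1/529)) + 200))/182 = -1171034 + (127 - 1400 + 182*((389/876 - 389/529) + 200))/182 = -1171034 + (127 - 1400 + 182*(-134983/463404 + 200))/182 = -1171034 + (127 - 1400 + 182*(92545817/463404))/182 = -1171034 + (127 - 1400 + 8421669347/231702)/182 = -1171034 + (1/182)*(8126712701/231702) = -1171034 + 8126712701/42169764 = -49374100703275/42169764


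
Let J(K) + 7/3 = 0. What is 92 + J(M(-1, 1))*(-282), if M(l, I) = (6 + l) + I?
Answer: 750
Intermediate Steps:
M(l, I) = 6 + I + l
J(K) = -7/3 (J(K) = -7/3 + 0 = -7/3)
92 + J(M(-1, 1))*(-282) = 92 - 7/3*(-282) = 92 + 658 = 750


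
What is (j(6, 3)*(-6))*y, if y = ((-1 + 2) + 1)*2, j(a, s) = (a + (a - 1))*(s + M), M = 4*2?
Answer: -2904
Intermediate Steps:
M = 8
j(a, s) = (-1 + 2*a)*(8 + s) (j(a, s) = (a + (a - 1))*(s + 8) = (a + (-1 + a))*(8 + s) = (-1 + 2*a)*(8 + s))
y = 4 (y = (1 + 1)*2 = 2*2 = 4)
(j(6, 3)*(-6))*y = ((-8 - 1*3 + 16*6 + 2*6*3)*(-6))*4 = ((-8 - 3 + 96 + 36)*(-6))*4 = (121*(-6))*4 = -726*4 = -2904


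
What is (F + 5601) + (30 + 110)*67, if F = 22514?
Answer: 37495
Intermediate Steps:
(F + 5601) + (30 + 110)*67 = (22514 + 5601) + (30 + 110)*67 = 28115 + 140*67 = 28115 + 9380 = 37495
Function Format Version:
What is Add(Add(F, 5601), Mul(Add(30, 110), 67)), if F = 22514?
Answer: 37495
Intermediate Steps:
Add(Add(F, 5601), Mul(Add(30, 110), 67)) = Add(Add(22514, 5601), Mul(Add(30, 110), 67)) = Add(28115, Mul(140, 67)) = Add(28115, 9380) = 37495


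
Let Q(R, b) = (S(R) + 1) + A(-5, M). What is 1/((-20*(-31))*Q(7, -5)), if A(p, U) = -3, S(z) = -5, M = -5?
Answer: -1/4340 ≈ -0.00023041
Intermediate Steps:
Q(R, b) = -7 (Q(R, b) = (-5 + 1) - 3 = -4 - 3 = -7)
1/((-20*(-31))*Q(7, -5)) = 1/(-20*(-31)*(-7)) = 1/(620*(-7)) = 1/(-4340) = -1/4340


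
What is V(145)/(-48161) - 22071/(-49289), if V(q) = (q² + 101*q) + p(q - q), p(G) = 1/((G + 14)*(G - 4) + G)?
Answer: -38929873855/132933221624 ≈ -0.29285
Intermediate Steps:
p(G) = 1/(G + (-4 + G)*(14 + G)) (p(G) = 1/((14 + G)*(-4 + G) + G) = 1/((-4 + G)*(14 + G) + G) = 1/(G + (-4 + G)*(14 + G)))
V(q) = -1/56 + q² + 101*q (V(q) = (q² + 101*q) + 1/(-56 + (q - q)² + 11*(q - q)) = (q² + 101*q) + 1/(-56 + 0² + 11*0) = (q² + 101*q) + 1/(-56 + 0 + 0) = (q² + 101*q) + 1/(-56) = (q² + 101*q) - 1/56 = -1/56 + q² + 101*q)
V(145)/(-48161) - 22071/(-49289) = (-1/56 + 145² + 101*145)/(-48161) - 22071/(-49289) = (-1/56 + 21025 + 14645)*(-1/48161) - 22071*(-1/49289) = (1997519/56)*(-1/48161) + 22071/49289 = -1997519/2697016 + 22071/49289 = -38929873855/132933221624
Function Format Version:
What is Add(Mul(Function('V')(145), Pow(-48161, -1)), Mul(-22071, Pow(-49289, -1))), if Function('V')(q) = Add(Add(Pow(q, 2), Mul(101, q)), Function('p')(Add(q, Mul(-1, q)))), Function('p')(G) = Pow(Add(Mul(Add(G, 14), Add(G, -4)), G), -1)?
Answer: Rational(-38929873855, 132933221624) ≈ -0.29285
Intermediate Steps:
Function('p')(G) = Pow(Add(G, Mul(Add(-4, G), Add(14, G))), -1) (Function('p')(G) = Pow(Add(Mul(Add(14, G), Add(-4, G)), G), -1) = Pow(Add(Mul(Add(-4, G), Add(14, G)), G), -1) = Pow(Add(G, Mul(Add(-4, G), Add(14, G))), -1))
Function('V')(q) = Add(Rational(-1, 56), Pow(q, 2), Mul(101, q)) (Function('V')(q) = Add(Add(Pow(q, 2), Mul(101, q)), Pow(Add(-56, Pow(Add(q, Mul(-1, q)), 2), Mul(11, Add(q, Mul(-1, q)))), -1)) = Add(Add(Pow(q, 2), Mul(101, q)), Pow(Add(-56, Pow(0, 2), Mul(11, 0)), -1)) = Add(Add(Pow(q, 2), Mul(101, q)), Pow(Add(-56, 0, 0), -1)) = Add(Add(Pow(q, 2), Mul(101, q)), Pow(-56, -1)) = Add(Add(Pow(q, 2), Mul(101, q)), Rational(-1, 56)) = Add(Rational(-1, 56), Pow(q, 2), Mul(101, q)))
Add(Mul(Function('V')(145), Pow(-48161, -1)), Mul(-22071, Pow(-49289, -1))) = Add(Mul(Add(Rational(-1, 56), Pow(145, 2), Mul(101, 145)), Pow(-48161, -1)), Mul(-22071, Pow(-49289, -1))) = Add(Mul(Add(Rational(-1, 56), 21025, 14645), Rational(-1, 48161)), Mul(-22071, Rational(-1, 49289))) = Add(Mul(Rational(1997519, 56), Rational(-1, 48161)), Rational(22071, 49289)) = Add(Rational(-1997519, 2697016), Rational(22071, 49289)) = Rational(-38929873855, 132933221624)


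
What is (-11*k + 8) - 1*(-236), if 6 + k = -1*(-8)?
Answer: 222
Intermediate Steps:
k = 2 (k = -6 - 1*(-8) = -6 + 8 = 2)
(-11*k + 8) - 1*(-236) = (-11*2 + 8) - 1*(-236) = (-22 + 8) + 236 = -14 + 236 = 222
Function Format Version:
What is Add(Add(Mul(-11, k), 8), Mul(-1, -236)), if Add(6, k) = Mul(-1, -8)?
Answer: 222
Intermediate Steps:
k = 2 (k = Add(-6, Mul(-1, -8)) = Add(-6, 8) = 2)
Add(Add(Mul(-11, k), 8), Mul(-1, -236)) = Add(Add(Mul(-11, 2), 8), Mul(-1, -236)) = Add(Add(-22, 8), 236) = Add(-14, 236) = 222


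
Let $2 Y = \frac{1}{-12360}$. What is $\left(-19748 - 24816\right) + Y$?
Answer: $- \frac{1101622081}{24720} \approx -44564.0$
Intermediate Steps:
$Y = - \frac{1}{24720}$ ($Y = \frac{1}{2 \left(-12360\right)} = \frac{1}{2} \left(- \frac{1}{12360}\right) = - \frac{1}{24720} \approx -4.0453 \cdot 10^{-5}$)
$\left(-19748 - 24816\right) + Y = \left(-19748 - 24816\right) - \frac{1}{24720} = -44564 - \frac{1}{24720} = - \frac{1101622081}{24720}$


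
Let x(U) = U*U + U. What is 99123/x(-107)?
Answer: 99123/11342 ≈ 8.7395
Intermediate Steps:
x(U) = U + U² (x(U) = U² + U = U + U²)
99123/x(-107) = 99123/((-107*(1 - 107))) = 99123/((-107*(-106))) = 99123/11342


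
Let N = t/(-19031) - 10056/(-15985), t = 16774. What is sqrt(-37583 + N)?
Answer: I*sqrt(3478106366486975444065)/304210535 ≈ 193.86*I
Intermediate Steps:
N = -76756654/304210535 (N = 16774/(-19031) - 10056/(-15985) = 16774*(-1/19031) - 10056*(-1/15985) = -16774/19031 + 10056/15985 = -76756654/304210535 ≈ -0.25231)
sqrt(-37583 + N) = sqrt(-37583 - 76756654/304210535) = sqrt(-11433221293559/304210535) = I*sqrt(3478106366486975444065)/304210535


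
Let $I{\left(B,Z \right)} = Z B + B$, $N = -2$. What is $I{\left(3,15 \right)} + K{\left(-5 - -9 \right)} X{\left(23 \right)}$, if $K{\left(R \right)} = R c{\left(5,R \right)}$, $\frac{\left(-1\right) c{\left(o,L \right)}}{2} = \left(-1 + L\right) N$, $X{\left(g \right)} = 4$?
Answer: $240$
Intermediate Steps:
$I{\left(B,Z \right)} = B + B Z$ ($I{\left(B,Z \right)} = B Z + B = B + B Z$)
$c{\left(o,L \right)} = -4 + 4 L$ ($c{\left(o,L \right)} = - 2 \left(-1 + L\right) \left(-2\right) = - 2 \left(2 - 2 L\right) = -4 + 4 L$)
$K{\left(R \right)} = R \left(-4 + 4 R\right)$
$I{\left(3,15 \right)} + K{\left(-5 - -9 \right)} X{\left(23 \right)} = 3 \left(1 + 15\right) + 4 \left(-5 - -9\right) \left(-1 - -4\right) 4 = 3 \cdot 16 + 4 \left(-5 + 9\right) \left(-1 + \left(-5 + 9\right)\right) 4 = 48 + 4 \cdot 4 \left(-1 + 4\right) 4 = 48 + 4 \cdot 4 \cdot 3 \cdot 4 = 48 + 48 \cdot 4 = 48 + 192 = 240$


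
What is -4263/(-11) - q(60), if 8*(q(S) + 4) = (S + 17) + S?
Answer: 32949/88 ≈ 374.42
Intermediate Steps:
q(S) = -15/8 + S/4 (q(S) = -4 + ((S + 17) + S)/8 = -4 + ((17 + S) + S)/8 = -4 + (17 + 2*S)/8 = -4 + (17/8 + S/4) = -15/8 + S/4)
-4263/(-11) - q(60) = -4263/(-11) - (-15/8 + (1/4)*60) = -4263*(-1)/11 - (-15/8 + 15) = -147*(-29/11) - 1*105/8 = 4263/11 - 105/8 = 32949/88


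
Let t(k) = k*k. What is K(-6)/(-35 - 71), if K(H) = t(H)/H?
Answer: 3/53 ≈ 0.056604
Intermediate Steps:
t(k) = k²
K(H) = H (K(H) = H²/H = H)
K(-6)/(-35 - 71) = -6/(-35 - 71) = -6/(-106) = -6*(-1/106) = 3/53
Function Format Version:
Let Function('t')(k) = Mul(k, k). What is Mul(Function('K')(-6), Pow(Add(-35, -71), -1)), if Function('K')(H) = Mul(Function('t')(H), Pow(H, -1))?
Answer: Rational(3, 53) ≈ 0.056604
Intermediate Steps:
Function('t')(k) = Pow(k, 2)
Function('K')(H) = H (Function('K')(H) = Mul(Pow(H, 2), Pow(H, -1)) = H)
Mul(Function('K')(-6), Pow(Add(-35, -71), -1)) = Mul(-6, Pow(Add(-35, -71), -1)) = Mul(-6, Pow(-106, -1)) = Mul(-6, Rational(-1, 106)) = Rational(3, 53)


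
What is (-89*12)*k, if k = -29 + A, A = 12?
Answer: 18156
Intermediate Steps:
k = -17 (k = -29 + 12 = -17)
(-89*12)*k = -89*12*(-17) = -1068*(-17) = 18156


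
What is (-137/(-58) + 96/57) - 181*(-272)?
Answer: 54258123/1102 ≈ 49236.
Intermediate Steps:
(-137/(-58) + 96/57) - 181*(-272) = (-137*(-1/58) + 96*(1/57)) + 49232 = (137/58 + 32/19) + 49232 = 4459/1102 + 49232 = 54258123/1102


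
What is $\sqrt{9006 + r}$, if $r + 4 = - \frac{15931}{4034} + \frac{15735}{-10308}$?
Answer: $\frac{\sqrt{108027139009113203}}{3465206} \approx 94.85$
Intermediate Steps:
$r = - \frac{65670271}{6930412}$ ($r = -4 + \left(- \frac{15931}{4034} + \frac{15735}{-10308}\right) = -4 + \left(\left(-15931\right) \frac{1}{4034} + 15735 \left(- \frac{1}{10308}\right)\right) = -4 - \frac{37948623}{6930412} = - \frac{65670271}{6930412} \approx -9.4757$)
$\sqrt{9006 + r} = \sqrt{9006 - \frac{65670271}{6930412}} = \sqrt{\frac{62349620201}{6930412}} = \frac{\sqrt{108027139009113203}}{3465206}$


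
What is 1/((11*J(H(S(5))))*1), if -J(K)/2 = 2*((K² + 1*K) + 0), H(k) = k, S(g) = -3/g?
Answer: 25/264 ≈ 0.094697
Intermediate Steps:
J(K) = -4*K - 4*K² (J(K) = -4*((K² + 1*K) + 0) = -4*((K² + K) + 0) = -4*((K + K²) + 0) = -4*(K + K²) = -2*(2*K + 2*K²) = -4*K - 4*K²)
1/((11*J(H(S(5))))*1) = 1/((11*(-4*(-3/5)*(1 - 3/5)))*1) = 1/((11*(-4*(-3*⅕)*(1 - 3*⅕)))*1) = 1/((11*(-4*(-⅗)*(1 - ⅗)))*1) = 1/((11*(-4*(-⅗)*⅖))*1) = 1/((11*(24/25))*1) = 1/((264/25)*1) = 1/(264/25) = 25/264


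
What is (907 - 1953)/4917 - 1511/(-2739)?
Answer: 46107/136037 ≈ 0.33893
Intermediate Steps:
(907 - 1953)/4917 - 1511/(-2739) = -1046*1/4917 - 1511*(-1/2739) = -1046/4917 + 1511/2739 = 46107/136037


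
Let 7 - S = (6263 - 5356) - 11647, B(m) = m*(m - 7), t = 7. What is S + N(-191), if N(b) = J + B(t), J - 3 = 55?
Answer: 10805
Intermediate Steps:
J = 58 (J = 3 + 55 = 58)
B(m) = m*(-7 + m)
N(b) = 58 (N(b) = 58 + 7*(-7 + 7) = 58 + 7*0 = 58 + 0 = 58)
S = 10747 (S = 7 - ((6263 - 5356) - 11647) = 7 - (907 - 11647) = 7 - 1*(-10740) = 7 + 10740 = 10747)
S + N(-191) = 10747 + 58 = 10805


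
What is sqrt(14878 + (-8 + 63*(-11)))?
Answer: sqrt(14177) ≈ 119.07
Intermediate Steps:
sqrt(14878 + (-8 + 63*(-11))) = sqrt(14878 + (-8 - 693)) = sqrt(14878 - 701) = sqrt(14177)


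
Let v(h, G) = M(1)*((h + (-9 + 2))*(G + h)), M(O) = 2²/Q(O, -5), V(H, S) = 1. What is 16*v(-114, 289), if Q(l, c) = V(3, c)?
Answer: -1355200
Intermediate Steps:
Q(l, c) = 1
M(O) = 4 (M(O) = 2²/1 = 4*1 = 4)
v(h, G) = 4*(-7 + h)*(G + h) (v(h, G) = 4*((h + (-9 + 2))*(G + h)) = 4*((h - 7)*(G + h)) = 4*((-7 + h)*(G + h)) = 4*(-7 + h)*(G + h))
16*v(-114, 289) = 16*(-28*289 - 28*(-114) + 4*(-114)² + 4*289*(-114)) = 16*(-8092 + 3192 + 4*12996 - 131784) = 16*(-8092 + 3192 + 51984 - 131784) = 16*(-84700) = -1355200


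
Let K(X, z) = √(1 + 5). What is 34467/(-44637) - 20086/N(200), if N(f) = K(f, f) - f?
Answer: 29656213867/297535363 + 10043*√6/19997 ≈ 100.90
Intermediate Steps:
K(X, z) = √6
N(f) = √6 - f
34467/(-44637) - 20086/N(200) = 34467/(-44637) - 20086/(√6 - 1*200) = 34467*(-1/44637) - 20086/(√6 - 200) = -11489/14879 - 20086/(-200 + √6)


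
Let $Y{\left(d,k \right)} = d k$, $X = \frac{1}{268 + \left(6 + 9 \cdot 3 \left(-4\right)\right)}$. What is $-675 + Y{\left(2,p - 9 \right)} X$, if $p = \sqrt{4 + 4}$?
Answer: $- \frac{56034}{83} + \frac{2 \sqrt{2}}{83} \approx -675.07$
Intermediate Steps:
$p = 2 \sqrt{2}$ ($p = \sqrt{8} = 2 \sqrt{2} \approx 2.8284$)
$X = \frac{1}{166}$ ($X = \frac{1}{268 + \left(6 + 9 \left(-12\right)\right)} = \frac{1}{268 + \left(6 - 108\right)} = \frac{1}{268 - 102} = \frac{1}{166} \approx 0.0060241$)
$-675 + Y{\left(2,p - 9 \right)} X = -675 + 2 \left(2 \sqrt{2} - 9\right) \frac{1}{166} = -675 + 2 \left(-9 + 2 \sqrt{2}\right) \frac{1}{166} = -675 + \left(-18 + 4 \sqrt{2}\right) \frac{1}{166} = -675 - \left(\frac{9}{83} - \frac{2 \sqrt{2}}{83}\right) = - \frac{56034}{83} + \frac{2 \sqrt{2}}{83}$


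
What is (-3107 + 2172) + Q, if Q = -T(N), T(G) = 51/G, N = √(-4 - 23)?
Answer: -935 + 17*I*√3/3 ≈ -935.0 + 9.815*I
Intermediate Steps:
N = 3*I*√3 (N = √(-27) = 3*I*√3 ≈ 5.1962*I)
Q = 17*I*√3/3 (Q = -51/(3*I*√3) = -51*(-I*√3/9) = -(-17)*I*√3/3 = 17*I*√3/3 ≈ 9.815*I)
(-3107 + 2172) + Q = (-3107 + 2172) + 17*I*√3/3 = -935 + 17*I*√3/3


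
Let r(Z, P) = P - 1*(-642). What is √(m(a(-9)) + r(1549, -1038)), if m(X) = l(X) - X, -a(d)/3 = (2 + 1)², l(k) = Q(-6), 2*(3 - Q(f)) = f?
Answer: 11*I*√3 ≈ 19.053*I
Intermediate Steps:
Q(f) = 3 - f/2
l(k) = 6 (l(k) = 3 - ½*(-6) = 3 + 3 = 6)
r(Z, P) = 642 + P (r(Z, P) = P + 642 = 642 + P)
a(d) = -27 (a(d) = -3*(2 + 1)² = -3*3² = -3*9 = -27)
m(X) = 6 - X
√(m(a(-9)) + r(1549, -1038)) = √((6 - 1*(-27)) + (642 - 1038)) = √((6 + 27) - 396) = √(33 - 396) = √(-363) = 11*I*√3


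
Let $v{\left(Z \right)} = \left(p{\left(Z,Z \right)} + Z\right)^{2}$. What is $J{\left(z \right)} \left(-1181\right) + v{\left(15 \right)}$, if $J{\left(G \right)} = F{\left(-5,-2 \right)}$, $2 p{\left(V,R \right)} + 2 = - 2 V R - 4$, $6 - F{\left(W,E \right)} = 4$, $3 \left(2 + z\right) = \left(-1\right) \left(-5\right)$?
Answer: $43007$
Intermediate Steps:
$z = - \frac{1}{3}$ ($z = -2 + \frac{\left(-1\right) \left(-5\right)}{3} = -2 + \frac{1}{3} \cdot 5 = -2 + \frac{5}{3} = - \frac{1}{3} \approx -0.33333$)
$F{\left(W,E \right)} = 2$ ($F{\left(W,E \right)} = 6 - 4 = 2$)
$p{\left(V,R \right)} = -3 - R V$ ($p{\left(V,R \right)} = -1 + \frac{- 2 V R - 4}{2} = -1 + \frac{- 2 R V - 4}{2} = -1 + \frac{-4 - 2 R V}{2} = -1 - \left(2 + R V\right) = -3 - R V$)
$J{\left(G \right)} = 2$
$v{\left(Z \right)} = \left(-3 + Z - Z^{2}\right)^{2}$ ($v{\left(Z \right)} = \left(\left(-3 - Z Z\right) + Z\right)^{2} = \left(\left(-3 - Z^{2}\right) + Z\right)^{2} = \left(-3 + Z - Z^{2}\right)^{2}$)
$J{\left(z \right)} \left(-1181\right) + v{\left(15 \right)} = 2 \left(-1181\right) + \left(3 + 15^{2} - 15\right)^{2} = -2362 + \left(3 + 225 - 15\right)^{2} = -2362 + 213^{2} = -2362 + 45369 = 43007$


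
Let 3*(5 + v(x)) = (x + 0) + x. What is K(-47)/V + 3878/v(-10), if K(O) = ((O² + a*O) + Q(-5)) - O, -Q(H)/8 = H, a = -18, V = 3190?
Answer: -528607/1595 ≈ -331.42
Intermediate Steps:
v(x) = -5 + 2*x/3 (v(x) = -5 + ((x + 0) + x)/3 = -5 + (x + x)/3 = -5 + (2*x)/3 = -5 + 2*x/3)
Q(H) = -8*H
K(O) = 40 + O² - 19*O (K(O) = ((O² - 18*O) - 8*(-5)) - O = ((O² - 18*O) + 40) - O = (40 + O² - 18*O) - O = 40 + O² - 19*O)
K(-47)/V + 3878/v(-10) = (40 + (-47)² - 19*(-47))/3190 + 3878/(-5 + (⅔)*(-10)) = (40 + 2209 + 893)*(1/3190) + 3878/(-5 - 20/3) = 3142*(1/3190) + 3878/(-35/3) = 1571/1595 + 3878*(-3/35) = 1571/1595 - 1662/5 = -528607/1595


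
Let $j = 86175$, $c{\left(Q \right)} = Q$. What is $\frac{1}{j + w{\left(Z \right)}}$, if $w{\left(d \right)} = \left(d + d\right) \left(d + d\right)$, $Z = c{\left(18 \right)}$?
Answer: $\frac{1}{87471} \approx 1.1432 \cdot 10^{-5}$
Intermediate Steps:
$Z = 18$
$w{\left(d \right)} = 4 d^{2}$ ($w{\left(d \right)} = 2 d 2 d = 4 d^{2}$)
$\frac{1}{j + w{\left(Z \right)}} = \frac{1}{86175 + 4 \cdot 18^{2}} = \frac{1}{86175 + 4 \cdot 324} = \frac{1}{86175 + 1296} = \frac{1}{87471}$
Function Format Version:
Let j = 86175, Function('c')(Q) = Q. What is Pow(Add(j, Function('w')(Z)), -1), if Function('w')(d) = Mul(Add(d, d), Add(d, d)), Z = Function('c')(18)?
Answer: Rational(1, 87471) ≈ 1.1432e-5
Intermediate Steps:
Z = 18
Function('w')(d) = Mul(4, Pow(d, 2)) (Function('w')(d) = Mul(Mul(2, d), Mul(2, d)) = Mul(4, Pow(d, 2)))
Pow(Add(j, Function('w')(Z)), -1) = Pow(Add(86175, Mul(4, Pow(18, 2))), -1) = Pow(Add(86175, Mul(4, 324)), -1) = Pow(Add(86175, 1296), -1) = Pow(87471, -1) = Rational(1, 87471)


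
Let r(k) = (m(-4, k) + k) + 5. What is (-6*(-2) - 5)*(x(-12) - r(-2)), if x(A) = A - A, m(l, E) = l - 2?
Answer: 21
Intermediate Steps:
m(l, E) = -2 + l
r(k) = -1 + k (r(k) = ((-2 - 4) + k) + 5 = (-6 + k) + 5 = -1 + k)
x(A) = 0
(-6*(-2) - 5)*(x(-12) - r(-2)) = (-6*(-2) - 5)*(0 - (-1 - 2)) = (12 - 5)*(0 - 1*(-3)) = 7*(0 + 3) = 7*3 = 21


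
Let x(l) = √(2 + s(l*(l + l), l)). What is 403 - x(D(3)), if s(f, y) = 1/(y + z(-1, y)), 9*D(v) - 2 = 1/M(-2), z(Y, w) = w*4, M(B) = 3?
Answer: 403 - √3395/35 ≈ 401.34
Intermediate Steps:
z(Y, w) = 4*w
D(v) = 7/27 (D(v) = 2/9 + (⅑)/3 = 2/9 + (⅑)*(⅓) = 2/9 + 1/27 = 7/27)
s(f, y) = 1/(5*y) (s(f, y) = 1/(y + 4*y) = 1/(5*y))
x(l) = √(2 + 1/(5*l))
403 - x(D(3)) = 403 - √(50 + 5/(7/27))/5 = 403 - √(50 + 5*(27/7))/5 = 403 - √(50 + 135/7)/5 = 403 - √(485/7)/5 = 403 - √3395/7/5 = 403 - √3395/35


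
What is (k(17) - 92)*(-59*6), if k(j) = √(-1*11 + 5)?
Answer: 32568 - 354*I*√6 ≈ 32568.0 - 867.12*I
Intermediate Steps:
k(j) = I*√6 (k(j) = √(-11 + 5) = √(-6) = I*√6)
(k(17) - 92)*(-59*6) = (I*√6 - 92)*(-59*6) = (-92 + I*√6)*(-354) = 32568 - 354*I*√6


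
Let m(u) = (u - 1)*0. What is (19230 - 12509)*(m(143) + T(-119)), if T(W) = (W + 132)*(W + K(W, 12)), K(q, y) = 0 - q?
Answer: 0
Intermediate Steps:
K(q, y) = -q
T(W) = 0 (T(W) = (W + 132)*(W - W) = (132 + W)*0 = 0)
m(u) = 0 (m(u) = (-1 + u)*0 = 0)
(19230 - 12509)*(m(143) + T(-119)) = (19230 - 12509)*(0 + 0) = 6721*0 = 0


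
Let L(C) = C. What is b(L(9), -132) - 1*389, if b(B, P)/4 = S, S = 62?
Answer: -141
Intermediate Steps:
b(B, P) = 248 (b(B, P) = 4*62 = 248)
b(L(9), -132) - 1*389 = 248 - 1*389 = 248 - 389 = -141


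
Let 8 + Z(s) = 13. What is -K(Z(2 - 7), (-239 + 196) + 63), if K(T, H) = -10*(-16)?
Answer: -160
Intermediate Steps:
Z(s) = 5 (Z(s) = -8 + 13 = 5)
K(T, H) = 160
-K(Z(2 - 7), (-239 + 196) + 63) = -1*160 = -160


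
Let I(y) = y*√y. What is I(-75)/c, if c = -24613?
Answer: 375*I*√3/24613 ≈ 0.026389*I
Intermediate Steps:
I(y) = y^(3/2)
I(-75)/c = (-75)^(3/2)/(-24613) = -375*I*√3*(-1/24613) = 375*I*√3/24613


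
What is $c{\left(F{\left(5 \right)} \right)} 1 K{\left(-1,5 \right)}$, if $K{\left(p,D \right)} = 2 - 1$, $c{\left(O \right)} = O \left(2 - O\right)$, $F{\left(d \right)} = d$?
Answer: $-15$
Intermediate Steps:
$K{\left(p,D \right)} = 1$ ($K{\left(p,D \right)} = 2 - 1 = 1$)
$c{\left(F{\left(5 \right)} \right)} 1 K{\left(-1,5 \right)} = 5 \left(2 - 5\right) 1 \cdot 1 = 5 \left(-3\right) 1 \cdot 1 = \left(-15\right) 1 \cdot 1 = \left(-15\right) 1 = -15$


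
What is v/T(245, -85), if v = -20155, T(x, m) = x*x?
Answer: -4031/12005 ≈ -0.33578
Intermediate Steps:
T(x, m) = x²
v/T(245, -85) = -20155/(245²) = -20155/60025 = -20155*1/60025 = -4031/12005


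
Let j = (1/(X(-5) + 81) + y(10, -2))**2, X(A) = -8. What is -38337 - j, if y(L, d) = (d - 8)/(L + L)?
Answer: -817196533/21316 ≈ -38337.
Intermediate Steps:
y(L, d) = (-8 + d)/(2*L) (y(L, d) = (-8 + d)/((2*L)) = (-8 + d)*(1/(2*L)) = (-8 + d)/(2*L))
j = 5041/21316 (j = (1/(-8 + 81) + (1/2)*(-8 - 2)/10)**2 = (1/73 + (1/2)*(1/10)*(-10))**2 = (1/73 - 1/2)**2 = (-71/146)**2 = 5041/21316 ≈ 0.23649)
-38337 - j = -38337 - 1*5041/21316 = -38337 - 5041/21316 = -817196533/21316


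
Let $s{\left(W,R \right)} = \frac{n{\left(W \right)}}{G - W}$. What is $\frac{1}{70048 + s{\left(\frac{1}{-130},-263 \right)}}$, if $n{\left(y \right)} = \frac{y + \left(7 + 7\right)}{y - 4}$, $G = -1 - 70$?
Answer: $\frac{4808309}{336812665302} \approx 1.4276 \cdot 10^{-5}$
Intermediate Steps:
$G = -71$
$n{\left(y \right)} = \frac{14 + y}{-4 + y}$ ($n{\left(y \right)} = \frac{y + 14}{-4 + y} = \frac{14 + y}{-4 + y}$)
$s{\left(W,R \right)} = \frac{14 + W}{\left(-71 - W\right) \left(-4 + W\right)}$ ($s{\left(W,R \right)} = \frac{\frac{1}{-4 + W} \left(14 + W\right)}{-71 - W} = \frac{14 + W}{\left(-71 - W\right) \left(-4 + W\right)}$)
$\frac{1}{70048 + s{\left(\frac{1}{-130},-263 \right)}} = \frac{1}{70048 + \frac{-14 - \frac{1}{-130}}{\left(-4 + \frac{1}{-130}\right) \left(71 + \frac{1}{-130}\right)}} = \frac{1}{70048 + \frac{-14 - - \frac{1}{130}}{\left(-4 - \frac{1}{130}\right) \left(71 - \frac{1}{130}\right)}} = \frac{1}{70048 + \frac{-14 + \frac{1}{130}}{\left(- \frac{521}{130}\right) \frac{9229}{130}}} = \frac{1}{70048 - \frac{16900}{4808309} \left(- \frac{1819}{130}\right)} = \frac{1}{70048 + \frac{236470}{4808309}} = \frac{1}{\frac{336812665302}{4808309}} = \frac{4808309}{336812665302}$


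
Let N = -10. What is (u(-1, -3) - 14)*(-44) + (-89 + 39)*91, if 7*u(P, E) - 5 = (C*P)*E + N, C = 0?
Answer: -27318/7 ≈ -3902.6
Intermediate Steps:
u(P, E) = -5/7 (u(P, E) = 5/7 + ((0*P)*E - 10)/7 = 5/7 + (0*E - 10)/7 = 5/7 + (0 - 10)/7 = 5/7 + (1/7)*(-10) = 5/7 - 10/7 = -5/7)
(u(-1, -3) - 14)*(-44) + (-89 + 39)*91 = (-5/7 - 14)*(-44) + (-89 + 39)*91 = -103/7*(-44) - 50*91 = 4532/7 - 4550 = -27318/7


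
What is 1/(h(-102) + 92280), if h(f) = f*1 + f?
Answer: 1/92076 ≈ 1.0861e-5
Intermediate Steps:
h(f) = 2*f (h(f) = f + f = 2*f)
1/(h(-102) + 92280) = 1/(2*(-102) + 92280) = 1/(-204 + 92280) = 1/92076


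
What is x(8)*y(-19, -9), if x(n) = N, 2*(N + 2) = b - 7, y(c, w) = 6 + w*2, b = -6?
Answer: 102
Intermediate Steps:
y(c, w) = 6 + 2*w
N = -17/2 (N = -2 + (-6 - 7)/2 = -2 + (1/2)*(-13) = -2 - 13/2 = -17/2 ≈ -8.5000)
x(n) = -17/2
x(8)*y(-19, -9) = -17*(6 + 2*(-9))/2 = -17*(6 - 18)/2 = -17/2*(-12) = 102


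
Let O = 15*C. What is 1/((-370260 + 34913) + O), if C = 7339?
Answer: -1/225262 ≈ -4.4393e-6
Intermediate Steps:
O = 110085 (O = 15*7339 = 110085)
1/((-370260 + 34913) + O) = 1/((-370260 + 34913) + 110085) = 1/(-335347 + 110085) = 1/(-225262) = -1/225262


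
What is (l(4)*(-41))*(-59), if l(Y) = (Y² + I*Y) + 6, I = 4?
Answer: 91922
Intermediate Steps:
l(Y) = 6 + Y² + 4*Y (l(Y) = (Y² + 4*Y) + 6 = 6 + Y² + 4*Y)
(l(4)*(-41))*(-59) = ((6 + 4² + 4*4)*(-41))*(-59) = ((6 + 16 + 16)*(-41))*(-59) = (38*(-41))*(-59) = -1558*(-59) = 91922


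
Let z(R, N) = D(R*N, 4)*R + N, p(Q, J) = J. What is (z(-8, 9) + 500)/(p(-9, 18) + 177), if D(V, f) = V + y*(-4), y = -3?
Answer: 989/195 ≈ 5.0718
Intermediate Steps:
D(V, f) = 12 + V (D(V, f) = V - 3*(-4) = V + 12 = 12 + V)
z(R, N) = N + R*(12 + N*R) (z(R, N) = (12 + R*N)*R + N = (12 + N*R)*R + N = R*(12 + N*R) + N = N + R*(12 + N*R))
(z(-8, 9) + 500)/(p(-9, 18) + 177) = ((9 - 8*(12 + 9*(-8))) + 500)/(18 + 177) = ((9 - 8*(12 - 72)) + 500)/195 = ((9 - 8*(-60)) + 500)*(1/195) = ((9 + 480) + 500)*(1/195) = (489 + 500)*(1/195) = 989*(1/195) = 989/195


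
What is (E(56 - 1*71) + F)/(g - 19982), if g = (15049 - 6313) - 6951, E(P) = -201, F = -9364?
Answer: 9565/18197 ≈ 0.52564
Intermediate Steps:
g = 1785 (g = 8736 - 6951 = 1785)
(E(56 - 1*71) + F)/(g - 19982) = (-201 - 9364)/(1785 - 19982) = -9565/(-18197) = -9565*(-1/18197) = 9565/18197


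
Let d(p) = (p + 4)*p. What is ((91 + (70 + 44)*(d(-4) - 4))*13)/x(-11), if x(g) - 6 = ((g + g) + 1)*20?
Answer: 4745/414 ≈ 11.461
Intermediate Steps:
d(p) = p*(4 + p) (d(p) = (4 + p)*p = p*(4 + p))
x(g) = 26 + 40*g (x(g) = 6 + ((g + g) + 1)*20 = 6 + (2*g + 1)*20 = 6 + (1 + 2*g)*20 = 6 + (20 + 40*g) = 26 + 40*g)
((91 + (70 + 44)*(d(-4) - 4))*13)/x(-11) = ((91 + (70 + 44)*(-4*(4 - 4) - 4))*13)/(26 + 40*(-11)) = ((91 + 114*(-4*0 - 4))*13)/(26 - 440) = ((91 + 114*(0 - 4))*13)/(-414) = ((91 + 114*(-4))*13)*(-1/414) = ((91 - 456)*13)*(-1/414) = -365*13*(-1/414) = -4745*(-1/414) = 4745/414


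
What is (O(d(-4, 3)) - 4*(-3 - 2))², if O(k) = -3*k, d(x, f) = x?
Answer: 1024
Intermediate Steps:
(O(d(-4, 3)) - 4*(-3 - 2))² = (-3*(-4) - 4*(-3 - 2))² = (12 - 4*(-5))² = (12 + 20)² = 32² = 1024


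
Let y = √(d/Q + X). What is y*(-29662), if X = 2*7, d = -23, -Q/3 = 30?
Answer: -14831*√12830/15 ≈ -1.1199e+5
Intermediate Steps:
Q = -90 (Q = -3*30 = -90)
X = 14
y = √12830/30 (y = √(-23/(-90) + 14) = √(-23*(-1/90) + 14) = √(23/90 + 14) = √(1283/90) = √12830/30 ≈ 3.7757)
y*(-29662) = (√12830/30)*(-29662) = -14831*√12830/15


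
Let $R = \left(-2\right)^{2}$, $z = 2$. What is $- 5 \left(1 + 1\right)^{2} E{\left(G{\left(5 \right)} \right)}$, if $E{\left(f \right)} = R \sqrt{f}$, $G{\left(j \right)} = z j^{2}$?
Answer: $- 400 \sqrt{2} \approx -565.69$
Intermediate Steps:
$G{\left(j \right)} = 2 j^{2}$
$R = 4$
$E{\left(f \right)} = 4 \sqrt{f}$
$- 5 \left(1 + 1\right)^{2} E{\left(G{\left(5 \right)} \right)} = - 5 \left(1 + 1\right)^{2} \cdot 4 \sqrt{2 \cdot 5^{2}} = - 5 \cdot 2^{2} \cdot 4 \sqrt{2 \cdot 25} = \left(-5\right) 4 \cdot 4 \sqrt{50} = - 20 \cdot 4 \cdot 5 \sqrt{2} = - 20 \cdot 20 \sqrt{2} = - 400 \sqrt{2}$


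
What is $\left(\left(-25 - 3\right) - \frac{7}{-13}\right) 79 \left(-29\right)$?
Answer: $\frac{817887}{13} \approx 62914.0$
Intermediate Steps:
$\left(\left(-25 - 3\right) - \frac{7}{-13}\right) 79 \left(-29\right) = \left(-28 - - \frac{7}{13}\right) 79 \left(-29\right) = \left(-28 + \frac{7}{13}\right) 79 \left(-29\right) = \left(- \frac{357}{13}\right) 79 \left(-29\right) = \left(- \frac{28203}{13}\right) \left(-29\right) = \frac{817887}{13}$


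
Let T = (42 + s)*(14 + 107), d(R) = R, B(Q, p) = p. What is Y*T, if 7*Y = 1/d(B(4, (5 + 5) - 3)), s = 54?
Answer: 11616/49 ≈ 237.06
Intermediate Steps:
T = 11616 (T = (42 + 54)*(14 + 107) = 96*121 = 11616)
Y = 1/49 (Y = 1/(7*((5 + 5) - 3)) = 1/(7*(10 - 3)) = (⅐)/7 = (⅐)*(⅐) = 1/49 ≈ 0.020408)
Y*T = (1/49)*11616 = 11616/49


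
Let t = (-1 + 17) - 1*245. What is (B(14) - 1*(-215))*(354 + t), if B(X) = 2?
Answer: 27125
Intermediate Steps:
t = -229 (t = 16 - 245 = -229)
(B(14) - 1*(-215))*(354 + t) = (2 - 1*(-215))*(354 - 229) = (2 + 215)*125 = 217*125 = 27125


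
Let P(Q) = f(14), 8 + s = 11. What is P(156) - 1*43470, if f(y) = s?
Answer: -43467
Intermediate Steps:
s = 3 (s = -8 + 11 = 3)
f(y) = 3
P(Q) = 3
P(156) - 1*43470 = 3 - 1*43470 = 3 - 43470 = -43467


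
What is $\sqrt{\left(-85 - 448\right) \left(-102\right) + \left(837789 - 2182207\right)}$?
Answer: $2 i \sqrt{322513} \approx 1135.8 i$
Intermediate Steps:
$\sqrt{\left(-85 - 448\right) \left(-102\right) + \left(837789 - 2182207\right)} = \sqrt{\left(-533\right) \left(-102\right) - 1344418} = \sqrt{54366 - 1344418} = \sqrt{-1290052} = 2 i \sqrt{322513}$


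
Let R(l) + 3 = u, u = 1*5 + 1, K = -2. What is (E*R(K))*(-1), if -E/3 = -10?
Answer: -90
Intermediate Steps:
E = 30 (E = -3*(-10) = 30)
u = 6 (u = 5 + 1 = 6)
R(l) = 3 (R(l) = -3 + 6 = 3)
(E*R(K))*(-1) = (30*3)*(-1) = 90*(-1) = -90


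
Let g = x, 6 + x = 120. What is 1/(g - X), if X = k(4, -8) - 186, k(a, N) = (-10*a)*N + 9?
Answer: -1/29 ≈ -0.034483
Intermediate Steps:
x = 114 (x = -6 + 120 = 114)
k(a, N) = 9 - 10*N*a (k(a, N) = -10*N*a + 9 = 9 - 10*N*a)
X = 143 (X = (9 - 10*(-8)*4) - 186 = (9 + 320) - 186 = 329 - 186 = 143)
g = 114
1/(g - X) = 1/(114 - 1*143) = 1/(114 - 143) = 1/(-29) = -1/29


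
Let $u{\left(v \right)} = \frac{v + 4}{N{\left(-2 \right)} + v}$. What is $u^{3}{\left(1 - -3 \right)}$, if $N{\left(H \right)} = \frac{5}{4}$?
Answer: $\frac{32768}{9261} \approx 3.5383$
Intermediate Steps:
$N{\left(H \right)} = \frac{5}{4}$ ($N{\left(H \right)} = 5 \cdot \frac{1}{4} = \frac{5}{4}$)
$u{\left(v \right)} = \frac{4 + v}{\frac{5}{4} + v}$ ($u{\left(v \right)} = \frac{v + 4}{\frac{5}{4} + v} = \frac{4 + v}{\frac{5}{4} + v}$)
$u^{3}{\left(1 - -3 \right)} = \left(\frac{4 \left(4 + \left(1 - -3\right)\right)}{5 + 4 \left(1 - -3\right)}\right)^{3} = \left(\frac{4 \left(4 + \left(1 + 3\right)\right)}{5 + 4 \left(1 + 3\right)}\right)^{3} = \left(\frac{4 \left(4 + 4\right)}{5 + 4 \cdot 4}\right)^{3} = \left(4 \frac{1}{5 + 16} \cdot 8\right)^{3} = \left(4 \cdot \frac{1}{21} \cdot 8\right)^{3} = \left(\frac{32}{21}\right)^{3} = \frac{32768}{9261}$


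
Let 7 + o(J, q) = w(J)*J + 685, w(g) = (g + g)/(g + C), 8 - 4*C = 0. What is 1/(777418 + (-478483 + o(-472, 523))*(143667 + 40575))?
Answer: -235/20728324446848 ≈ -1.1337e-11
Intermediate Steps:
C = 2 (C = 2 - ¼*0 = 2 + 0 = 2)
w(g) = 2*g/(2 + g) (w(g) = (g + g)/(g + 2) = (2*g)/(2 + g) = 2*g/(2 + g))
o(J, q) = 678 + 2*J²/(2 + J) (o(J, q) = -7 + ((2*J/(2 + J))*J + 685) = -7 + (2*J²/(2 + J) + 685) = -7 + (685 + 2*J²/(2 + J)) = 678 + 2*J²/(2 + J))
1/(777418 + (-478483 + o(-472, 523))*(143667 + 40575)) = 1/(777418 + (-478483 + 2*(678 + (-472)² + 339*(-472))/(2 - 472))*(143667 + 40575)) = 1/(777418 + (-478483 + 2*(678 + 222784 - 160008)/(-470))*184242) = 1/(777418 + (-478483 + 2*(-1/470)*63454)*184242) = 1/(777418 + (-478483 - 63454/235)*184242) = 1/(777418 - 112506959/235*184242) = 1/(777418 - 20728507140078/235) = 1/(-20728324446848/235) = -235/20728324446848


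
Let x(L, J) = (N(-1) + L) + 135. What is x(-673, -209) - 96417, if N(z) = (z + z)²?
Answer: -96951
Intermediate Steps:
N(z) = 4*z² (N(z) = (2*z)² = 4*z²)
x(L, J) = 139 + L (x(L, J) = (4*(-1)² + L) + 135 = (4*1 + L) + 135 = (4 + L) + 135 = 139 + L)
x(-673, -209) - 96417 = (139 - 673) - 96417 = -534 - 96417 = -96951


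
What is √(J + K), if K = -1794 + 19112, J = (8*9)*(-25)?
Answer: √15518 ≈ 124.57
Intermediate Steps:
J = -1800 (J = 72*(-25) = -1800)
K = 17318
√(J + K) = √(-1800 + 17318) = √15518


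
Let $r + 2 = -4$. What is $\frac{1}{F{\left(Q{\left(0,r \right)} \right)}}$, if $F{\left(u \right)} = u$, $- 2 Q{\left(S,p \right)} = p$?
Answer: $\frac{1}{3} \approx 0.33333$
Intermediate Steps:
$r = -6$ ($r = -2 - 4 = -6$)
$Q{\left(S,p \right)} = - \frac{p}{2}$
$\frac{1}{F{\left(Q{\left(0,r \right)} \right)}} = \frac{1}{\left(- \frac{1}{2}\right) \left(-6\right)} = \frac{1}{3}$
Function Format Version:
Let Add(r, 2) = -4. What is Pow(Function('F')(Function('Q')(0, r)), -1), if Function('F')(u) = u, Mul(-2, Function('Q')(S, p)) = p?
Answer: Rational(1, 3) ≈ 0.33333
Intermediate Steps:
r = -6 (r = Add(-2, -4) = -6)
Function('Q')(S, p) = Mul(Rational(-1, 2), p)
Pow(Function('F')(Function('Q')(0, r)), -1) = Pow(Mul(Rational(-1, 2), -6), -1) = Pow(3, -1) = Rational(1, 3)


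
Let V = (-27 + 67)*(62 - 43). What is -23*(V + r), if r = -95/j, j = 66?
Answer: -1151495/66 ≈ -17447.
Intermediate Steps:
r = -95/66 ≈ -1.4394
V = 760 (V = 40*19 = 760)
-23*(V + r) = -23*(760 - 95/66) = -23*50065/66 = -1151495/66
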